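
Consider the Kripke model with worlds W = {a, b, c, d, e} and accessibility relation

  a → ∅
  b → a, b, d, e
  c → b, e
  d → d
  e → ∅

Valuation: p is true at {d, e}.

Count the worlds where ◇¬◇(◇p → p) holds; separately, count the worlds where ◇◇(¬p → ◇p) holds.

2 and 3

For ◇¬◇(◇p → p):
a: no successors, so ◇¬◇(◇p → p) fails. ✗
b: successors {a, b, d, e}; ¬◇(◇p → p) there: a:T, b:F, d:F, e:T. ✓
c: successors {b, e}; ¬◇(◇p → p) there: b:F, e:T. ✓
d: successors {d}; ¬◇(◇p → p) there: d:F. ✗
e: no successors, so ◇¬◇(◇p → p) fails. ✗
— 2 worlds.
For ◇◇(¬p → ◇p):
a: no successors, so ◇◇(¬p → ◇p) fails. ✗
b: successors {a, b, d, e}; ◇(¬p → ◇p) there: a:F, b:T, d:T, e:F. ✓
c: successors {b, e}; ◇(¬p → ◇p) there: b:T, e:F. ✓
d: successors {d}; ◇(¬p → ◇p) there: d:T. ✓
e: no successors, so ◇◇(¬p → ◇p) fails. ✗
— 3 worlds.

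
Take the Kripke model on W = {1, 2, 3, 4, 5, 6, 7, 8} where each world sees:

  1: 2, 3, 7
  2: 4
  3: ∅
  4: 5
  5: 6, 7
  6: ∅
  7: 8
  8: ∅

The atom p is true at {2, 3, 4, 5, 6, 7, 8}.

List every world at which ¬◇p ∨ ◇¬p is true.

1: ¬◇p is F, ◇¬p is F. ✗
2: ¬◇p is F, ◇¬p is F. ✗
3: ¬◇p is T, ◇¬p is F. ✓
4: ¬◇p is F, ◇¬p is F. ✗
5: ¬◇p is F, ◇¬p is F. ✗
6: ¬◇p is T, ◇¬p is F. ✓
7: ¬◇p is F, ◇¬p is F. ✗
8: ¬◇p is T, ◇¬p is F. ✓

{3, 6, 8}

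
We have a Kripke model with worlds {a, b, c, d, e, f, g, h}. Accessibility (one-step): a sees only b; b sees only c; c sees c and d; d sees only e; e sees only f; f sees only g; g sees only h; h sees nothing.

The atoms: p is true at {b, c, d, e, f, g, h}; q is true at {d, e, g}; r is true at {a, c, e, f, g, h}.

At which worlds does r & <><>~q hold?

{a, c, f}

a: r is T, <><>~q is T. ✓
b: r is F, <><>~q is T. ✗
c: r is T, <><>~q is T. ✓
d: r is F, <><>~q is T. ✗
e: r is T, <><>~q is F. ✗
f: r is T, <><>~q is T. ✓
g: r is T, <><>~q is F. ✗
h: r is T, <><>~q is F. ✗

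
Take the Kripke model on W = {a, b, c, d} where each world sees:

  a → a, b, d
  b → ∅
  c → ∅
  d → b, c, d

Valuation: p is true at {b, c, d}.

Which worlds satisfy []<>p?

a: successors {a, b, d}; <>p there: a:T, b:F, d:T. ✗
b: no successors, so []<>p holds vacuously. ✓
c: no successors, so []<>p holds vacuously. ✓
d: successors {b, c, d}; <>p there: b:F, c:F, d:T. ✗

{b, c}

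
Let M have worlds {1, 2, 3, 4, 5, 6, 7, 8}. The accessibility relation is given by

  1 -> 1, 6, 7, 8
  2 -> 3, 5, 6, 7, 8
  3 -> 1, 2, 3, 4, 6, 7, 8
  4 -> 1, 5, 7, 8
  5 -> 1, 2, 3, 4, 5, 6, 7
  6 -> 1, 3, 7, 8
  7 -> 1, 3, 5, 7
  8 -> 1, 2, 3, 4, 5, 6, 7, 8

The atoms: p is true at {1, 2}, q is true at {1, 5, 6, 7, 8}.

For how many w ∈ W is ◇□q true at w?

1: successors {1, 6, 7, 8}; □q there: 1:T, 6:F, 7:F, 8:F. ✓
2: successors {3, 5, 6, 7, 8}; □q there: 3:F, 5:F, 6:F, 7:F, 8:F. ✗
3: successors {1, 2, 3, 4, 6, 7, 8}; □q there: 1:T, 2:F, 3:F, 4:T, 6:F, 7:F, 8:F. ✓
4: successors {1, 5, 7, 8}; □q there: 1:T, 5:F, 7:F, 8:F. ✓
5: successors {1, 2, 3, 4, 5, 6, 7}; □q there: 1:T, 2:F, 3:F, 4:T, 5:F, 6:F, 7:F. ✓
6: successors {1, 3, 7, 8}; □q there: 1:T, 3:F, 7:F, 8:F. ✓
7: successors {1, 3, 5, 7}; □q there: 1:T, 3:F, 5:F, 7:F. ✓
8: successors {1, 2, 3, 4, 5, 6, 7, 8}; □q there: 1:T, 2:F, 3:F, 4:T, 5:F, 6:F, 7:F, 8:F. ✓
Satisfying worlds: {1, 3, 4, 5, 6, 7, 8}.

7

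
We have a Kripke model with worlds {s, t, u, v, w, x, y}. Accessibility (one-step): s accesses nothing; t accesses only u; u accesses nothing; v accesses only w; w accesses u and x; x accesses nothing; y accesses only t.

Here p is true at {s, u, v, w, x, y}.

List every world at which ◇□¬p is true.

s: no successors, so ◇□¬p fails. ✗
t: successors {u}; □¬p there: u:T. ✓
u: no successors, so ◇□¬p fails. ✗
v: successors {w}; □¬p there: w:F. ✗
w: successors {u, x}; □¬p there: u:T, x:T. ✓
x: no successors, so ◇□¬p fails. ✗
y: successors {t}; □¬p there: t:F. ✗

{t, w}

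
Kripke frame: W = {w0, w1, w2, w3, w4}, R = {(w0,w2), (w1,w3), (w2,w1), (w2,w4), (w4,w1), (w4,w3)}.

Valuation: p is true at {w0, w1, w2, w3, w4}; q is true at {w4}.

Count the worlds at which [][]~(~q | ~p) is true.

w0: successors {w2}; []~(~q | ~p) there: w2:F. ✗
w1: successors {w3}; []~(~q | ~p) there: w3:T. ✓
w2: successors {w1, w4}; []~(~q | ~p) there: w1:F, w4:F. ✗
w3: no successors, so [][]~(~q | ~p) holds vacuously. ✓
w4: successors {w1, w3}; []~(~q | ~p) there: w1:F, w3:T. ✗
Satisfying worlds: {w1, w3}.

2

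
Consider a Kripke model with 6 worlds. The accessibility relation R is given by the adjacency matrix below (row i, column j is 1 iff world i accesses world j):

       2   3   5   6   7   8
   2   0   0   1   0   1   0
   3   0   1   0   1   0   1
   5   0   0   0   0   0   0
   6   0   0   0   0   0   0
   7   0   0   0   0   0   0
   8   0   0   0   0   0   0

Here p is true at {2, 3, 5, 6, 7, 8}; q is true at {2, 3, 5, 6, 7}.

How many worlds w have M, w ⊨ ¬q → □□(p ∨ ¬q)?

6

2: ¬q is F, □□(p ∨ ¬q) is T. ✓
3: ¬q is F, □□(p ∨ ¬q) is T. ✓
5: ¬q is F, □□(p ∨ ¬q) is T. ✓
6: ¬q is F, □□(p ∨ ¬q) is T. ✓
7: ¬q is F, □□(p ∨ ¬q) is T. ✓
8: ¬q is T, □□(p ∨ ¬q) is T. ✓
Satisfying worlds: {2, 3, 5, 6, 7, 8}.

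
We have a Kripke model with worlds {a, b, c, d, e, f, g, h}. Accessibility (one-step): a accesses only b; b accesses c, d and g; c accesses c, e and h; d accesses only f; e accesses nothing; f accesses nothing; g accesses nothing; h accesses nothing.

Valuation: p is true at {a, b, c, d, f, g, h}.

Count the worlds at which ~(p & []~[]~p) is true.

4

a: p & []~[]~p is T. ✗
b: p & []~[]~p is F. ✓
c: p & []~[]~p is F. ✓
d: p & []~[]~p is F. ✓
e: p & []~[]~p is F. ✓
f: p & []~[]~p is T. ✗
g: p & []~[]~p is T. ✗
h: p & []~[]~p is T. ✗
Satisfying worlds: {b, c, d, e}.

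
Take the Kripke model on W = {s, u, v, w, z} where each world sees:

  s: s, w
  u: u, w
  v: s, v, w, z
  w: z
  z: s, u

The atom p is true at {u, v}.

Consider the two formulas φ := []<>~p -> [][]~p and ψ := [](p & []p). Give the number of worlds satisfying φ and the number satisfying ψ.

For []<>~p -> [][]~p:
s: []<>~p is T, [][]~p is T. ✓
u: []<>~p is T, [][]~p is F. ✗
v: []<>~p is T, [][]~p is F. ✗
w: []<>~p is T, [][]~p is F. ✗
z: []<>~p is T, [][]~p is F. ✗
— 1 world.
For [](p & []p):
s: successors {s, w}; p & []p there: s:F, w:F. ✗
u: successors {u, w}; p & []p there: u:F, w:F. ✗
v: successors {s, v, w, z}; p & []p there: s:F, v:F, w:F, z:F. ✗
w: successors {z}; p & []p there: z:F. ✗
z: successors {s, u}; p & []p there: s:F, u:F. ✗
— 0 worlds.

1 and 0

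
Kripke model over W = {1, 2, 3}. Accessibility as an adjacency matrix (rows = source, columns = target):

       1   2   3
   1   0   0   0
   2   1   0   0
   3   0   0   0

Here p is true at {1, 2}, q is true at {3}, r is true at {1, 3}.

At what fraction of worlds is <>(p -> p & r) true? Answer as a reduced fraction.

1: no successors, so <>(p -> p & r) fails. ✗
2: successors {1}; p -> p & r there: 1:T. ✓
3: no successors, so <>(p -> p & r) fails. ✗
That's 1 of 3 worlds, so 1/3.

1/3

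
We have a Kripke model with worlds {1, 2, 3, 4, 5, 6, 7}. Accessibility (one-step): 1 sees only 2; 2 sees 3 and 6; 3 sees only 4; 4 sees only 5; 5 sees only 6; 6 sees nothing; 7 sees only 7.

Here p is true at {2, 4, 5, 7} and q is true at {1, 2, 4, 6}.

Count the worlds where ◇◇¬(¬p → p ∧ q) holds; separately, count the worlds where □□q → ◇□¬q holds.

For ◇◇¬(¬p → p ∧ q):
1: successors {2}; ◇¬(¬p → p ∧ q) there: 2:T. ✓
2: successors {3, 6}; ◇¬(¬p → p ∧ q) there: 3:F, 6:F. ✗
3: successors {4}; ◇¬(¬p → p ∧ q) there: 4:F. ✗
4: successors {5}; ◇¬(¬p → p ∧ q) there: 5:T. ✓
5: successors {6}; ◇¬(¬p → p ∧ q) there: 6:F. ✗
6: no successors, so ◇◇¬(¬p → p ∧ q) fails. ✗
7: successors {7}; ◇¬(¬p → p ∧ q) there: 7:F. ✗
— 2 worlds.
For □□q → ◇□¬q:
1: □□q is F, ◇□¬q is F. ✓
2: □□q is T, ◇□¬q is T. ✓
3: □□q is F, ◇□¬q is T. ✓
4: □□q is T, ◇□¬q is F. ✗
5: □□q is T, ◇□¬q is T. ✓
6: □□q is T, ◇□¬q is F. ✗
7: □□q is F, ◇□¬q is T. ✓
— 5 worlds.

2 and 5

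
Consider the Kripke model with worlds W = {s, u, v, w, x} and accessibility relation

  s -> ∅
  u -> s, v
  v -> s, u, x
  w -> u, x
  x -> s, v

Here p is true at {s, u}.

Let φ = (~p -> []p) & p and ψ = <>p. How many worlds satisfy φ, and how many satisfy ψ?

2 and 4

For (~p -> []p) & p:
s: ~p -> []p is T, p is T. ✓
u: ~p -> []p is T, p is T. ✓
v: ~p -> []p is F, p is F. ✗
w: ~p -> []p is F, p is F. ✗
x: ~p -> []p is F, p is F. ✗
— 2 worlds.
For <>p:
s: no successors, so <>p fails. ✗
u: successors {s, v}; p there: s:T, v:F. ✓
v: successors {s, u, x}; p there: s:T, u:T, x:F. ✓
w: successors {u, x}; p there: u:T, x:F. ✓
x: successors {s, v}; p there: s:T, v:F. ✓
— 4 worlds.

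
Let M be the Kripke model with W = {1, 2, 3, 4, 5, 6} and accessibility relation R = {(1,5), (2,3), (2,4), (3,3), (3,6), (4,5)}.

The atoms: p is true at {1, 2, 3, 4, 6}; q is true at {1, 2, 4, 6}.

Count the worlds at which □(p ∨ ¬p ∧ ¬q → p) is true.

1: successors {5}; p ∨ ¬p ∧ ¬q → p there: 5:F. ✗
2: successors {3, 4}; p ∨ ¬p ∧ ¬q → p there: 3:T, 4:T. ✓
3: successors {3, 6}; p ∨ ¬p ∧ ¬q → p there: 3:T, 6:T. ✓
4: successors {5}; p ∨ ¬p ∧ ¬q → p there: 5:F. ✗
5: no successors, so □(p ∨ ¬p ∧ ¬q → p) holds vacuously. ✓
6: no successors, so □(p ∨ ¬p ∧ ¬q → p) holds vacuously. ✓
Satisfying worlds: {2, 3, 5, 6}.

4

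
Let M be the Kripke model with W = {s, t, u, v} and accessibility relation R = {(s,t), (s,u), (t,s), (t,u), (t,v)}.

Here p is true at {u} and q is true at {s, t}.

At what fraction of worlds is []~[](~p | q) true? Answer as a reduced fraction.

s: successors {t, u}; ~[](~p | q) there: t:T, u:F. ✗
t: successors {s, u, v}; ~[](~p | q) there: s:T, u:F, v:F. ✗
u: no successors, so []~[](~p | q) holds vacuously. ✓
v: no successors, so []~[](~p | q) holds vacuously. ✓
That's 2 of 4 worlds, so 2/4 = 1/2.

1/2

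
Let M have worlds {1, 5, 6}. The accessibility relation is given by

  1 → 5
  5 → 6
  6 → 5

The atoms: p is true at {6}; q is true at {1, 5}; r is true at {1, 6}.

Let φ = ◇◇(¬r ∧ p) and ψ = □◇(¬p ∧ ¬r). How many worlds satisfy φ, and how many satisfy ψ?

For ◇◇(¬r ∧ p):
1: successors {5}; ◇(¬r ∧ p) there: 5:F. ✗
5: successors {6}; ◇(¬r ∧ p) there: 6:F. ✗
6: successors {5}; ◇(¬r ∧ p) there: 5:F. ✗
— 0 worlds.
For □◇(¬p ∧ ¬r):
1: successors {5}; ◇(¬p ∧ ¬r) there: 5:F. ✗
5: successors {6}; ◇(¬p ∧ ¬r) there: 6:T. ✓
6: successors {5}; ◇(¬p ∧ ¬r) there: 5:F. ✗
— 1 world.

0 and 1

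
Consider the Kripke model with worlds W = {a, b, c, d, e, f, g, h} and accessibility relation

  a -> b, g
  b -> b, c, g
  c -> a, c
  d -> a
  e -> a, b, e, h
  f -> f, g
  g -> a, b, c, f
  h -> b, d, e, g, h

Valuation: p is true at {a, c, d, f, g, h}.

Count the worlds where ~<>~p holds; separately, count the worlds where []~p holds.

For ~<>~p:
a: <>~p is T. ✗
b: <>~p is T. ✗
c: <>~p is F. ✓
d: <>~p is F. ✓
e: <>~p is T. ✗
f: <>~p is F. ✓
g: <>~p is T. ✗
h: <>~p is T. ✗
— 3 worlds.
For []~p:
a: successors {b, g}; ~p there: b:T, g:F. ✗
b: successors {b, c, g}; ~p there: b:T, c:F, g:F. ✗
c: successors {a, c}; ~p there: a:F, c:F. ✗
d: successors {a}; ~p there: a:F. ✗
e: successors {a, b, e, h}; ~p there: a:F, b:T, e:T, h:F. ✗
f: successors {f, g}; ~p there: f:F, g:F. ✗
g: successors {a, b, c, f}; ~p there: a:F, b:T, c:F, f:F. ✗
h: successors {b, d, e, g, h}; ~p there: b:T, d:F, e:T, g:F, h:F. ✗
— 0 worlds.

3 and 0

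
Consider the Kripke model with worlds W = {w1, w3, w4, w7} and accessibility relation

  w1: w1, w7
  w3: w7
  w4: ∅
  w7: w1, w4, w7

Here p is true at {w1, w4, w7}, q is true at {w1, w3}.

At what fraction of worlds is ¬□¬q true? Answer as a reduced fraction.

w1: □¬q is F. ✓
w3: □¬q is T. ✗
w4: □¬q is T. ✗
w7: □¬q is F. ✓
That's 2 of 4 worlds, so 2/4 = 1/2.

1/2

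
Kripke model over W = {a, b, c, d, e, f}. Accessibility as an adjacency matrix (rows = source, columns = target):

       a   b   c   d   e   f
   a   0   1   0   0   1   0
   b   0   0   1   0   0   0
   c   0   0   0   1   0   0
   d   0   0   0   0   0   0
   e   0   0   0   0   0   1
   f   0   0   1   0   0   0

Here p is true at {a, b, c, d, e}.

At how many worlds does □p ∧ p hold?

a: □p is T, p is T. ✓
b: □p is T, p is T. ✓
c: □p is T, p is T. ✓
d: □p is T, p is T. ✓
e: □p is F, p is T. ✗
f: □p is T, p is F. ✗
Satisfying worlds: {a, b, c, d}.

4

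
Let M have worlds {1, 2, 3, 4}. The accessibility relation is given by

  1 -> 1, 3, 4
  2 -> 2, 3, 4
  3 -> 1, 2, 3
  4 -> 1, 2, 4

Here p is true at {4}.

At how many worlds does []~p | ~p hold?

1: []~p is F, ~p is T. ✓
2: []~p is F, ~p is T. ✓
3: []~p is T, ~p is T. ✓
4: []~p is F, ~p is F. ✗
Satisfying worlds: {1, 2, 3}.

3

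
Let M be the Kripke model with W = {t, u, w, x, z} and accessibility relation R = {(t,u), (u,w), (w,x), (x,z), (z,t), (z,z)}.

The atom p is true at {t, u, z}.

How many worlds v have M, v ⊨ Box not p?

t: successors {u}; not p there: u:F. ✗
u: successors {w}; not p there: w:T. ✓
w: successors {x}; not p there: x:T. ✓
x: successors {z}; not p there: z:F. ✗
z: successors {t, z}; not p there: t:F, z:F. ✗
Satisfying worlds: {u, w}.

2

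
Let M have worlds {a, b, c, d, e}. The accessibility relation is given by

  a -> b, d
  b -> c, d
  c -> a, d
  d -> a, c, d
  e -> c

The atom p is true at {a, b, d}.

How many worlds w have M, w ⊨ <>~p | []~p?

a: <>~p is F, []~p is F. ✗
b: <>~p is T, []~p is F. ✓
c: <>~p is F, []~p is F. ✗
d: <>~p is T, []~p is F. ✓
e: <>~p is T, []~p is T. ✓
Satisfying worlds: {b, d, e}.

3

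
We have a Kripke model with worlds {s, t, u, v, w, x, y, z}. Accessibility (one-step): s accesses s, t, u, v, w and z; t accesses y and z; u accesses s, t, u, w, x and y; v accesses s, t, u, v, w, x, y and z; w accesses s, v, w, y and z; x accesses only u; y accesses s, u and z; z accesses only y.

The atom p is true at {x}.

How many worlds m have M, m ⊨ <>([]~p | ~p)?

s: successors {s, t, u, v, w, z}; []~p | ~p there: s:T, t:T, u:T, v:T, w:T, z:T. ✓
t: successors {y, z}; []~p | ~p there: y:T, z:T. ✓
u: successors {s, t, u, w, x, y}; []~p | ~p there: s:T, t:T, u:T, w:T, x:T, y:T. ✓
v: successors {s, t, u, v, w, x, y, z}; []~p | ~p there: s:T, t:T, u:T, v:T, w:T, x:T, y:T, z:T. ✓
w: successors {s, v, w, y, z}; []~p | ~p there: s:T, v:T, w:T, y:T, z:T. ✓
x: successors {u}; []~p | ~p there: u:T. ✓
y: successors {s, u, z}; []~p | ~p there: s:T, u:T, z:T. ✓
z: successors {y}; []~p | ~p there: y:T. ✓
Satisfying worlds: {s, t, u, v, w, x, y, z}.

8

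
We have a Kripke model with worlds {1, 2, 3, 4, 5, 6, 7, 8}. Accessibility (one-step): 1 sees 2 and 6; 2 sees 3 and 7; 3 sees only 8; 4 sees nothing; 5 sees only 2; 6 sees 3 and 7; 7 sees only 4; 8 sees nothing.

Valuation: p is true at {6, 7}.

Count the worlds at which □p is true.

1: successors {2, 6}; p there: 2:F, 6:T. ✗
2: successors {3, 7}; p there: 3:F, 7:T. ✗
3: successors {8}; p there: 8:F. ✗
4: no successors, so □p holds vacuously. ✓
5: successors {2}; p there: 2:F. ✗
6: successors {3, 7}; p there: 3:F, 7:T. ✗
7: successors {4}; p there: 4:F. ✗
8: no successors, so □p holds vacuously. ✓
Satisfying worlds: {4, 8}.

2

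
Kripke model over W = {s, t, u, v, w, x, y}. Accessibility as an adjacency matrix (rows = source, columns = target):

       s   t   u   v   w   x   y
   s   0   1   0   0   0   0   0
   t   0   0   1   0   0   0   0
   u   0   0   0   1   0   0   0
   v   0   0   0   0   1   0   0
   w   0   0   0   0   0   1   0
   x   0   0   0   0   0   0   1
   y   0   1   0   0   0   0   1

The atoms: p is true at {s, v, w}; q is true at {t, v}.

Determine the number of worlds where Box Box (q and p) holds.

1

s: successors {t}; Box (q and p) there: t:F. ✗
t: successors {u}; Box (q and p) there: u:T. ✓
u: successors {v}; Box (q and p) there: v:F. ✗
v: successors {w}; Box (q and p) there: w:F. ✗
w: successors {x}; Box (q and p) there: x:F. ✗
x: successors {y}; Box (q and p) there: y:F. ✗
y: successors {t, y}; Box (q and p) there: t:F, y:F. ✗
Satisfying worlds: {t}.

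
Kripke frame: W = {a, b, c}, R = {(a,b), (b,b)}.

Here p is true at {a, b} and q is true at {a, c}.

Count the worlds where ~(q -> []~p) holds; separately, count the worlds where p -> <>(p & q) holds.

For ~(q -> []~p):
a: q -> []~p is F. ✓
b: q -> []~p is T. ✗
c: q -> []~p is T. ✗
— 1 world.
For p -> <>(p & q):
a: p is T, <>(p & q) is F. ✗
b: p is T, <>(p & q) is F. ✗
c: p is F, <>(p & q) is F. ✓
— 1 world.

1 and 1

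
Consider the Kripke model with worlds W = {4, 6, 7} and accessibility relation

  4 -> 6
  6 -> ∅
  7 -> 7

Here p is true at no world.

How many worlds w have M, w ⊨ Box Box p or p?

4: Box Box p is T, p is F. ✓
6: Box Box p is T, p is F. ✓
7: Box Box p is F, p is F. ✗
Satisfying worlds: {4, 6}.

2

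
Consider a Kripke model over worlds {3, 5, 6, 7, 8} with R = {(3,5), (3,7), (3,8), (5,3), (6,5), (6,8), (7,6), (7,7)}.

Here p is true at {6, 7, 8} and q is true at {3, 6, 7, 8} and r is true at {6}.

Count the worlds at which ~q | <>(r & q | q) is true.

4

3: ~q is F, <>(r & q | q) is T. ✓
5: ~q is T, <>(r & q | q) is T. ✓
6: ~q is F, <>(r & q | q) is T. ✓
7: ~q is F, <>(r & q | q) is T. ✓
8: ~q is F, <>(r & q | q) is F. ✗
Satisfying worlds: {3, 5, 6, 7}.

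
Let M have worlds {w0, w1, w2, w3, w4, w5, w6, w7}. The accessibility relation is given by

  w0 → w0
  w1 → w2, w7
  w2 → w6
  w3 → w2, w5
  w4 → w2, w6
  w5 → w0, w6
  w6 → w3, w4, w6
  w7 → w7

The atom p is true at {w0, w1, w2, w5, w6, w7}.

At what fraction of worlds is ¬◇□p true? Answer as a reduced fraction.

w0: ◇□p is T. ✗
w1: ◇□p is T. ✗
w2: ◇□p is F. ✓
w3: ◇□p is T. ✗
w4: ◇□p is T. ✗
w5: ◇□p is T. ✗
w6: ◇□p is T. ✗
w7: ◇□p is T. ✗
That's 1 of 8 worlds, so 1/8.

1/8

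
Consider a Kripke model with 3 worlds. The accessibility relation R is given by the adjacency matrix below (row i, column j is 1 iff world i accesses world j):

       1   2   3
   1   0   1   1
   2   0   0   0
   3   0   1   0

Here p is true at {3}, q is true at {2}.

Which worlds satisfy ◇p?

{1}

1: successors {2, 3}; p there: 2:F, 3:T. ✓
2: no successors, so ◇p fails. ✗
3: successors {2}; p there: 2:F. ✗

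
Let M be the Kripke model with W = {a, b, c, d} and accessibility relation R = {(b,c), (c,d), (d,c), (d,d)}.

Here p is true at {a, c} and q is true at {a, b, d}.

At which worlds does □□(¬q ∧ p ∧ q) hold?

a: no successors, so □□(¬q ∧ p ∧ q) holds vacuously. ✓
b: successors {c}; □(¬q ∧ p ∧ q) there: c:F. ✗
c: successors {d}; □(¬q ∧ p ∧ q) there: d:F. ✗
d: successors {c, d}; □(¬q ∧ p ∧ q) there: c:F, d:F. ✗

{a}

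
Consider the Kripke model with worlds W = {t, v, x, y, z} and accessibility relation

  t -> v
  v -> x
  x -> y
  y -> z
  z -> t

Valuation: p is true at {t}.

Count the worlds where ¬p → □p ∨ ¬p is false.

0

t: ¬p is F, □p ∨ ¬p is F. ✓
v: ¬p is T, □p ∨ ¬p is T. ✓
x: ¬p is T, □p ∨ ¬p is T. ✓
y: ¬p is T, □p ∨ ¬p is T. ✓
z: ¬p is T, □p ∨ ¬p is T. ✓
Satisfying worlds: {t, v, x, y, z}.
So ¬p → □p ∨ ¬p fails at the other 0 worlds.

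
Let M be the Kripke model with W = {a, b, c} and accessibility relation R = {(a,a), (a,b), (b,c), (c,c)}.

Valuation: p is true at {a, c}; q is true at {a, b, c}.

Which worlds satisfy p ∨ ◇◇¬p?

{a, c}

a: p is T, ◇◇¬p is T. ✓
b: p is F, ◇◇¬p is F. ✗
c: p is T, ◇◇¬p is F. ✓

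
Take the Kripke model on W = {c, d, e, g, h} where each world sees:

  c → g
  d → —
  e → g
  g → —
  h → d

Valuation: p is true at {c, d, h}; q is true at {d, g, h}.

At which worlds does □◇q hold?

{d, g}

c: successors {g}; ◇q there: g:F. ✗
d: no successors, so □◇q holds vacuously. ✓
e: successors {g}; ◇q there: g:F. ✗
g: no successors, so □◇q holds vacuously. ✓
h: successors {d}; ◇q there: d:F. ✗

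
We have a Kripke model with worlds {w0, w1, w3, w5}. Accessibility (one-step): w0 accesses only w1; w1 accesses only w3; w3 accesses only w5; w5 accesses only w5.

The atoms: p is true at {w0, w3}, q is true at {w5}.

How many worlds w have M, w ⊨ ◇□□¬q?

0

w0: successors {w1}; □□¬q there: w1:F. ✗
w1: successors {w3}; □□¬q there: w3:F. ✗
w3: successors {w5}; □□¬q there: w5:F. ✗
w5: successors {w5}; □□¬q there: w5:F. ✗
Satisfying worlds: ∅.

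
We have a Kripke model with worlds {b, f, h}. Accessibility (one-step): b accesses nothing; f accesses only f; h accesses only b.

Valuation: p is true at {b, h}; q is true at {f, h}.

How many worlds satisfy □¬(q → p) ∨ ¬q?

b: □¬(q → p) is T, ¬q is T. ✓
f: □¬(q → p) is T, ¬q is F. ✓
h: □¬(q → p) is F, ¬q is F. ✗
Satisfying worlds: {b, f}.

2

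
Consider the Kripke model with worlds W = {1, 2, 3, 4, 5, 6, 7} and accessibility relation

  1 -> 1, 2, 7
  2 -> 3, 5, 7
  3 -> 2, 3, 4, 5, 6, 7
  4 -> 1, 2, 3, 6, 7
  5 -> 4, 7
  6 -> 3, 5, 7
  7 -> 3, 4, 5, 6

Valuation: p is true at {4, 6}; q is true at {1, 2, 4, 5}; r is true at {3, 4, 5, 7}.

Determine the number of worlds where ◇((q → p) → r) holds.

1: successors {1, 2, 7}; (q → p) → r there: 1:T, 2:T, 7:T. ✓
2: successors {3, 5, 7}; (q → p) → r there: 3:T, 5:T, 7:T. ✓
3: successors {2, 3, 4, 5, 6, 7}; (q → p) → r there: 2:T, 3:T, 4:T, 5:T, 6:F, 7:T. ✓
4: successors {1, 2, 3, 6, 7}; (q → p) → r there: 1:T, 2:T, 3:T, 6:F, 7:T. ✓
5: successors {4, 7}; (q → p) → r there: 4:T, 7:T. ✓
6: successors {3, 5, 7}; (q → p) → r there: 3:T, 5:T, 7:T. ✓
7: successors {3, 4, 5, 6}; (q → p) → r there: 3:T, 4:T, 5:T, 6:F. ✓
Satisfying worlds: {1, 2, 3, 4, 5, 6, 7}.

7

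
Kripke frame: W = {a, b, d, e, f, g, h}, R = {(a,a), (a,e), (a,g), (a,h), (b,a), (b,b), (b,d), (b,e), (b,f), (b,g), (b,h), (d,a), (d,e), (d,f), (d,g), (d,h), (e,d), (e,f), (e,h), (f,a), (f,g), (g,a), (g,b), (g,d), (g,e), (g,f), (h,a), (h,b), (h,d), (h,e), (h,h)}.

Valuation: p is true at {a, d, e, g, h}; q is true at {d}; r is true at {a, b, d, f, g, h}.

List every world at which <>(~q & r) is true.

a: successors {a, e, g, h}; ~q & r there: a:T, e:F, g:T, h:T. ✓
b: successors {a, b, d, e, f, g, h}; ~q & r there: a:T, b:T, d:F, e:F, f:T, g:T, h:T. ✓
d: successors {a, e, f, g, h}; ~q & r there: a:T, e:F, f:T, g:T, h:T. ✓
e: successors {d, f, h}; ~q & r there: d:F, f:T, h:T. ✓
f: successors {a, g}; ~q & r there: a:T, g:T. ✓
g: successors {a, b, d, e, f}; ~q & r there: a:T, b:T, d:F, e:F, f:T. ✓
h: successors {a, b, d, e, h}; ~q & r there: a:T, b:T, d:F, e:F, h:T. ✓

{a, b, d, e, f, g, h}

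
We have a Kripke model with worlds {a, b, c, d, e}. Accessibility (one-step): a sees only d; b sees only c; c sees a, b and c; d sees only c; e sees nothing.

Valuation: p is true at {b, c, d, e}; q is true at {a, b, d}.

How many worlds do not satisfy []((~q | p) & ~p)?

4

a: successors {d}; (~q | p) & ~p there: d:F. ✗
b: successors {c}; (~q | p) & ~p there: c:F. ✗
c: successors {a, b, c}; (~q | p) & ~p there: a:F, b:F, c:F. ✗
d: successors {c}; (~q | p) & ~p there: c:F. ✗
e: no successors, so []((~q | p) & ~p) holds vacuously. ✓
Satisfying worlds: {e}.
So []((~q | p) & ~p) fails at the other 4 worlds.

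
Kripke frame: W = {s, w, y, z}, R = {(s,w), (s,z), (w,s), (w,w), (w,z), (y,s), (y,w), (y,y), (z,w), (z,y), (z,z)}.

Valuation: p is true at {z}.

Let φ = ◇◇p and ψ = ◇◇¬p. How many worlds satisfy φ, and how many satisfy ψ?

For ◇◇p:
s: successors {w, z}; ◇p there: w:T, z:T. ✓
w: successors {s, w, z}; ◇p there: s:T, w:T, z:T. ✓
y: successors {s, w, y}; ◇p there: s:T, w:T, y:F. ✓
z: successors {w, y, z}; ◇p there: w:T, y:F, z:T. ✓
— 4 worlds.
For ◇◇¬p:
s: successors {w, z}; ◇¬p there: w:T, z:T. ✓
w: successors {s, w, z}; ◇¬p there: s:T, w:T, z:T. ✓
y: successors {s, w, y}; ◇¬p there: s:T, w:T, y:T. ✓
z: successors {w, y, z}; ◇¬p there: w:T, y:T, z:T. ✓
— 4 worlds.

4 and 4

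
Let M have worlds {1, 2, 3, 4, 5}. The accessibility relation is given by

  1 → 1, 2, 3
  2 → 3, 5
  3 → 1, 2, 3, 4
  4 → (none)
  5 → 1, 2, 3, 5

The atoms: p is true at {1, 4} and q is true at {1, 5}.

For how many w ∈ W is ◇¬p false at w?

1

1: successors {1, 2, 3}; ¬p there: 1:F, 2:T, 3:T. ✓
2: successors {3, 5}; ¬p there: 3:T, 5:T. ✓
3: successors {1, 2, 3, 4}; ¬p there: 1:F, 2:T, 3:T, 4:F. ✓
4: no successors, so ◇¬p fails. ✗
5: successors {1, 2, 3, 5}; ¬p there: 1:F, 2:T, 3:T, 5:T. ✓
Satisfying worlds: {1, 2, 3, 5}.
So ◇¬p fails at the other 1 world.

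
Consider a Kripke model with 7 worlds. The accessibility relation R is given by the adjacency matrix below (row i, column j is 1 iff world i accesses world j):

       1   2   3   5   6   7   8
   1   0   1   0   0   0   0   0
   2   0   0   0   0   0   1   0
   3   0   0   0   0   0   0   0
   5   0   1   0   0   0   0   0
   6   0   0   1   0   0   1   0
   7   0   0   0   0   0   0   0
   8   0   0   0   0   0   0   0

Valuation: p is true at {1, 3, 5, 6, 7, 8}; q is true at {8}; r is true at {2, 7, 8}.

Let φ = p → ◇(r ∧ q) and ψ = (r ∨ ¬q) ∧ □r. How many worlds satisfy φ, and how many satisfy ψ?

1 and 6

For p → ◇(r ∧ q):
1: p is T, ◇(r ∧ q) is F. ✗
2: p is F, ◇(r ∧ q) is F. ✓
3: p is T, ◇(r ∧ q) is F. ✗
5: p is T, ◇(r ∧ q) is F. ✗
6: p is T, ◇(r ∧ q) is F. ✗
7: p is T, ◇(r ∧ q) is F. ✗
8: p is T, ◇(r ∧ q) is F. ✗
— 1 world.
For (r ∨ ¬q) ∧ □r:
1: r ∨ ¬q is T, □r is T. ✓
2: r ∨ ¬q is T, □r is T. ✓
3: r ∨ ¬q is T, □r is T. ✓
5: r ∨ ¬q is T, □r is T. ✓
6: r ∨ ¬q is T, □r is F. ✗
7: r ∨ ¬q is T, □r is T. ✓
8: r ∨ ¬q is T, □r is T. ✓
— 6 worlds.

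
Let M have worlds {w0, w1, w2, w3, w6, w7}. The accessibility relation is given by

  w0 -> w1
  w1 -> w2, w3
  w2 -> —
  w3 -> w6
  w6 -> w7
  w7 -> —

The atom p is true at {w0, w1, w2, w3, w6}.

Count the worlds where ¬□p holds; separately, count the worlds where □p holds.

1 and 5

For ¬□p:
w0: □p is T. ✗
w1: □p is T. ✗
w2: □p is T. ✗
w3: □p is T. ✗
w6: □p is F. ✓
w7: □p is T. ✗
— 1 world.
For □p:
w0: successors {w1}; p there: w1:T. ✓
w1: successors {w2, w3}; p there: w2:T, w3:T. ✓
w2: no successors, so □p holds vacuously. ✓
w3: successors {w6}; p there: w6:T. ✓
w6: successors {w7}; p there: w7:F. ✗
w7: no successors, so □p holds vacuously. ✓
— 5 worlds.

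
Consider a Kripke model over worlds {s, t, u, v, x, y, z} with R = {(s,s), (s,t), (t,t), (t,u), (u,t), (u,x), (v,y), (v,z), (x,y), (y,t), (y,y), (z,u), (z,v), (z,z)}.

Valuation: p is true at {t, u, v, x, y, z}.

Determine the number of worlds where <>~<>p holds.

0

s: successors {s, t}; ~<>p there: s:F, t:F. ✗
t: successors {t, u}; ~<>p there: t:F, u:F. ✗
u: successors {t, x}; ~<>p there: t:F, x:F. ✗
v: successors {y, z}; ~<>p there: y:F, z:F. ✗
x: successors {y}; ~<>p there: y:F. ✗
y: successors {t, y}; ~<>p there: t:F, y:F. ✗
z: successors {u, v, z}; ~<>p there: u:F, v:F, z:F. ✗
Satisfying worlds: ∅.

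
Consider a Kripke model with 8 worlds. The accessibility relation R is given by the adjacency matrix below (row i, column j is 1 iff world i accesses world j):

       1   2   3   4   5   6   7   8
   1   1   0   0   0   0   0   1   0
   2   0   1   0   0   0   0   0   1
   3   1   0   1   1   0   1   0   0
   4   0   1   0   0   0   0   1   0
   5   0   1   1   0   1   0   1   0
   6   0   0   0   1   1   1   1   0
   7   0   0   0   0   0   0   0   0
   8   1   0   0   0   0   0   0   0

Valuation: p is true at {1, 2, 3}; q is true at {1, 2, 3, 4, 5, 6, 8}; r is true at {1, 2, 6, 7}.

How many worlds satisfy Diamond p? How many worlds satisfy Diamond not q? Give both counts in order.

6 and 4

For Diamond p:
1: successors {1, 7}; p there: 1:T, 7:F. ✓
2: successors {2, 8}; p there: 2:T, 8:F. ✓
3: successors {1, 3, 4, 6}; p there: 1:T, 3:T, 4:F, 6:F. ✓
4: successors {2, 7}; p there: 2:T, 7:F. ✓
5: successors {2, 3, 5, 7}; p there: 2:T, 3:T, 5:F, 7:F. ✓
6: successors {4, 5, 6, 7}; p there: 4:F, 5:F, 6:F, 7:F. ✗
7: no successors, so Diamond p fails. ✗
8: successors {1}; p there: 1:T. ✓
— 6 worlds.
For Diamond not q:
1: successors {1, 7}; not q there: 1:F, 7:T. ✓
2: successors {2, 8}; not q there: 2:F, 8:F. ✗
3: successors {1, 3, 4, 6}; not q there: 1:F, 3:F, 4:F, 6:F. ✗
4: successors {2, 7}; not q there: 2:F, 7:T. ✓
5: successors {2, 3, 5, 7}; not q there: 2:F, 3:F, 5:F, 7:T. ✓
6: successors {4, 5, 6, 7}; not q there: 4:F, 5:F, 6:F, 7:T. ✓
7: no successors, so Diamond not q fails. ✗
8: successors {1}; not q there: 1:F. ✗
— 4 worlds.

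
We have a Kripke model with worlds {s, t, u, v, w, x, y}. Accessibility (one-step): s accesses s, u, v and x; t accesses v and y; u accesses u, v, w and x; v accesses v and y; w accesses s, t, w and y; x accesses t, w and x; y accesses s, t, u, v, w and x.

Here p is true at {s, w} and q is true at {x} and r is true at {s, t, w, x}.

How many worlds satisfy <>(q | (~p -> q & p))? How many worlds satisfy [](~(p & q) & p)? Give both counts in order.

For <>(q | (~p -> q & p)):
s: successors {s, u, v, x}; q | (~p -> q & p) there: s:T, u:F, v:F, x:T. ✓
t: successors {v, y}; q | (~p -> q & p) there: v:F, y:F. ✗
u: successors {u, v, w, x}; q | (~p -> q & p) there: u:F, v:F, w:T, x:T. ✓
v: successors {v, y}; q | (~p -> q & p) there: v:F, y:F. ✗
w: successors {s, t, w, y}; q | (~p -> q & p) there: s:T, t:F, w:T, y:F. ✓
x: successors {t, w, x}; q | (~p -> q & p) there: t:F, w:T, x:T. ✓
y: successors {s, t, u, v, w, x}; q | (~p -> q & p) there: s:T, t:F, u:F, v:F, w:T, x:T. ✓
— 5 worlds.
For [](~(p & q) & p):
s: successors {s, u, v, x}; ~(p & q) & p there: s:T, u:F, v:F, x:F. ✗
t: successors {v, y}; ~(p & q) & p there: v:F, y:F. ✗
u: successors {u, v, w, x}; ~(p & q) & p there: u:F, v:F, w:T, x:F. ✗
v: successors {v, y}; ~(p & q) & p there: v:F, y:F. ✗
w: successors {s, t, w, y}; ~(p & q) & p there: s:T, t:F, w:T, y:F. ✗
x: successors {t, w, x}; ~(p & q) & p there: t:F, w:T, x:F. ✗
y: successors {s, t, u, v, w, x}; ~(p & q) & p there: s:T, t:F, u:F, v:F, w:T, x:F. ✗
— 0 worlds.

5 and 0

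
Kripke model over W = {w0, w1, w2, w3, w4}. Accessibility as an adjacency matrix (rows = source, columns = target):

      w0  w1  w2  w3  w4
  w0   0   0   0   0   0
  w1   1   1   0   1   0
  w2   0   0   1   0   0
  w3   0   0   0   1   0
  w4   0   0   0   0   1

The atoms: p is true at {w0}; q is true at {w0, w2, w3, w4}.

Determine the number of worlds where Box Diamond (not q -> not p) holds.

4

w0: no successors, so Box Diamond (not q -> not p) holds vacuously. ✓
w1: successors {w0, w1, w3}; Diamond (not q -> not p) there: w0:F, w1:T, w3:T. ✗
w2: successors {w2}; Diamond (not q -> not p) there: w2:T. ✓
w3: successors {w3}; Diamond (not q -> not p) there: w3:T. ✓
w4: successors {w4}; Diamond (not q -> not p) there: w4:T. ✓
Satisfying worlds: {w0, w2, w3, w4}.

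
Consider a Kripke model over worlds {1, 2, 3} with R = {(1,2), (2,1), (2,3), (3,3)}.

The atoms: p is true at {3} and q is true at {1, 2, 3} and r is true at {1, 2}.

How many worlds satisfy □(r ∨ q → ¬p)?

1

1: successors {2}; r ∨ q → ¬p there: 2:T. ✓
2: successors {1, 3}; r ∨ q → ¬p there: 1:T, 3:F. ✗
3: successors {3}; r ∨ q → ¬p there: 3:F. ✗
Satisfying worlds: {1}.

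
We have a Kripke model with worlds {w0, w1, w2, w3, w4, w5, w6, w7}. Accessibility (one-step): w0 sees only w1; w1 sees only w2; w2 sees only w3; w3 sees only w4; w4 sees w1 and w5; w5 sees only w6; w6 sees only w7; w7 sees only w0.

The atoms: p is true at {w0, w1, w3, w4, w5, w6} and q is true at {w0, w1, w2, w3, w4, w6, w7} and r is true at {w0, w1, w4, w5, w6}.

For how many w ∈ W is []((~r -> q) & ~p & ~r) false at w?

6

w0: successors {w1}; (~r -> q) & ~p & ~r there: w1:F. ✗
w1: successors {w2}; (~r -> q) & ~p & ~r there: w2:T. ✓
w2: successors {w3}; (~r -> q) & ~p & ~r there: w3:F. ✗
w3: successors {w4}; (~r -> q) & ~p & ~r there: w4:F. ✗
w4: successors {w1, w5}; (~r -> q) & ~p & ~r there: w1:F, w5:F. ✗
w5: successors {w6}; (~r -> q) & ~p & ~r there: w6:F. ✗
w6: successors {w7}; (~r -> q) & ~p & ~r there: w7:T. ✓
w7: successors {w0}; (~r -> q) & ~p & ~r there: w0:F. ✗
Satisfying worlds: {w1, w6}.
So []((~r -> q) & ~p & ~r) fails at the other 6 worlds.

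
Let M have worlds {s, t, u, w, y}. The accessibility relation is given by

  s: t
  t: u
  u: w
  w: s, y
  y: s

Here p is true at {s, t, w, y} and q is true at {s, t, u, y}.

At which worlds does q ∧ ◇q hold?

{s, t, y}

s: q is T, ◇q is T. ✓
t: q is T, ◇q is T. ✓
u: q is T, ◇q is F. ✗
w: q is F, ◇q is T. ✗
y: q is T, ◇q is T. ✓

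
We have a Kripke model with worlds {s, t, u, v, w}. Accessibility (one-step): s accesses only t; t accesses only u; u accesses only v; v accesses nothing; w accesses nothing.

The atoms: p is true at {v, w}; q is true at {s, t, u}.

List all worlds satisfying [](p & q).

s: successors {t}; p & q there: t:F. ✗
t: successors {u}; p & q there: u:F. ✗
u: successors {v}; p & q there: v:F. ✗
v: no successors, so [](p & q) holds vacuously. ✓
w: no successors, so [](p & q) holds vacuously. ✓

{v, w}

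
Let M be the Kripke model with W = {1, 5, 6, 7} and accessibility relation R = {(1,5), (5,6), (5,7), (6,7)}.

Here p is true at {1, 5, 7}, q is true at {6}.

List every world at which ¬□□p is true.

1: □□p is F. ✓
5: □□p is T. ✗
6: □□p is T. ✗
7: □□p is T. ✗

{1}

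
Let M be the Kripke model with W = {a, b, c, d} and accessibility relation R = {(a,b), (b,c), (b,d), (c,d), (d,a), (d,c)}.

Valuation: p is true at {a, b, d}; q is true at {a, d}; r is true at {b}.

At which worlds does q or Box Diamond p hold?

{a, b, c, d}

a: q is T, Box Diamond p is T. ✓
b: q is F, Box Diamond p is T. ✓
c: q is F, Box Diamond p is T. ✓
d: q is T, Box Diamond p is T. ✓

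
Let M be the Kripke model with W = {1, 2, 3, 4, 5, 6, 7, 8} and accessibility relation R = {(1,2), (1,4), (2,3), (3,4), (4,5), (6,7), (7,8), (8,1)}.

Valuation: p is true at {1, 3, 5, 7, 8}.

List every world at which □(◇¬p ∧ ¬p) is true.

1: successors {2, 4}; ◇¬p ∧ ¬p there: 2:F, 4:F. ✗
2: successors {3}; ◇¬p ∧ ¬p there: 3:F. ✗
3: successors {4}; ◇¬p ∧ ¬p there: 4:F. ✗
4: successors {5}; ◇¬p ∧ ¬p there: 5:F. ✗
5: no successors, so □(◇¬p ∧ ¬p) holds vacuously. ✓
6: successors {7}; ◇¬p ∧ ¬p there: 7:F. ✗
7: successors {8}; ◇¬p ∧ ¬p there: 8:F. ✗
8: successors {1}; ◇¬p ∧ ¬p there: 1:F. ✗

{5}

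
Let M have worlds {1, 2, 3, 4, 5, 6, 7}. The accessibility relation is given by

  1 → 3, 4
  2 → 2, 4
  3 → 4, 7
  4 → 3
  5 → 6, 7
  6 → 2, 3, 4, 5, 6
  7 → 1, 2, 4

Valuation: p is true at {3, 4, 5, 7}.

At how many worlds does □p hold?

1: successors {3, 4}; p there: 3:T, 4:T. ✓
2: successors {2, 4}; p there: 2:F, 4:T. ✗
3: successors {4, 7}; p there: 4:T, 7:T. ✓
4: successors {3}; p there: 3:T. ✓
5: successors {6, 7}; p there: 6:F, 7:T. ✗
6: successors {2, 3, 4, 5, 6}; p there: 2:F, 3:T, 4:T, 5:T, 6:F. ✗
7: successors {1, 2, 4}; p there: 1:F, 2:F, 4:T. ✗
Satisfying worlds: {1, 3, 4}.

3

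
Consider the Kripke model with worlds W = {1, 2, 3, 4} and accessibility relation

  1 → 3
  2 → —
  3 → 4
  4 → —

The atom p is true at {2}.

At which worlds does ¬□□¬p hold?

1: □□¬p is T. ✗
2: □□¬p is T. ✗
3: □□¬p is T. ✗
4: □□¬p is T. ✗

∅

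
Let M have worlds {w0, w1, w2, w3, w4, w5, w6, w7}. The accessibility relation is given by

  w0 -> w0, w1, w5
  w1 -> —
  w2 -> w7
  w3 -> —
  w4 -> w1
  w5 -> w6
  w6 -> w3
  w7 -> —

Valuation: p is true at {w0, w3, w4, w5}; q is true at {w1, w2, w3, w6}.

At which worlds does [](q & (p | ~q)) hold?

{w1, w3, w6, w7}

w0: successors {w0, w1, w5}; q & (p | ~q) there: w0:F, w1:F, w5:F. ✗
w1: no successors, so [](q & (p | ~q)) holds vacuously. ✓
w2: successors {w7}; q & (p | ~q) there: w7:F. ✗
w3: no successors, so [](q & (p | ~q)) holds vacuously. ✓
w4: successors {w1}; q & (p | ~q) there: w1:F. ✗
w5: successors {w6}; q & (p | ~q) there: w6:F. ✗
w6: successors {w3}; q & (p | ~q) there: w3:T. ✓
w7: no successors, so [](q & (p | ~q)) holds vacuously. ✓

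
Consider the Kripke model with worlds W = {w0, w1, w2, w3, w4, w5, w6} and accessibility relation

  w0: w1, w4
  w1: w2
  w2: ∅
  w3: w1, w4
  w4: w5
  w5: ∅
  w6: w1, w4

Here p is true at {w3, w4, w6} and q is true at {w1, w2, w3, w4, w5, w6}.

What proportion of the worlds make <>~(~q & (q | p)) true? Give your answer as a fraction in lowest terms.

w0: successors {w1, w4}; ~(~q & (q | p)) there: w1:T, w4:T. ✓
w1: successors {w2}; ~(~q & (q | p)) there: w2:T. ✓
w2: no successors, so <>~(~q & (q | p)) fails. ✗
w3: successors {w1, w4}; ~(~q & (q | p)) there: w1:T, w4:T. ✓
w4: successors {w5}; ~(~q & (q | p)) there: w5:T. ✓
w5: no successors, so <>~(~q & (q | p)) fails. ✗
w6: successors {w1, w4}; ~(~q & (q | p)) there: w1:T, w4:T. ✓
That's 5 of 7 worlds, so 5/7.

5/7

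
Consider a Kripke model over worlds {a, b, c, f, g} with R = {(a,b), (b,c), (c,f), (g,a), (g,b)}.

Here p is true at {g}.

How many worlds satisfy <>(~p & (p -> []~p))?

a: successors {b}; ~p & (p -> []~p) there: b:T. ✓
b: successors {c}; ~p & (p -> []~p) there: c:T. ✓
c: successors {f}; ~p & (p -> []~p) there: f:T. ✓
f: no successors, so <>(~p & (p -> []~p)) fails. ✗
g: successors {a, b}; ~p & (p -> []~p) there: a:T, b:T. ✓
Satisfying worlds: {a, b, c, g}.

4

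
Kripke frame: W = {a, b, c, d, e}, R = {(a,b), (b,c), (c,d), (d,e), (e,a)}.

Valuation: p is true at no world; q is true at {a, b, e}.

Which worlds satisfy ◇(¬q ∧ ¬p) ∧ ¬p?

{b, c}

a: ◇(¬q ∧ ¬p) is F, ¬p is T. ✗
b: ◇(¬q ∧ ¬p) is T, ¬p is T. ✓
c: ◇(¬q ∧ ¬p) is T, ¬p is T. ✓
d: ◇(¬q ∧ ¬p) is F, ¬p is T. ✗
e: ◇(¬q ∧ ¬p) is F, ¬p is T. ✗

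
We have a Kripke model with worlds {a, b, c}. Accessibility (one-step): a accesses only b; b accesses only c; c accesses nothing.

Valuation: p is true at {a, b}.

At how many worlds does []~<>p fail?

0

a: successors {b}; ~<>p there: b:T. ✓
b: successors {c}; ~<>p there: c:T. ✓
c: no successors, so []~<>p holds vacuously. ✓
Satisfying worlds: {a, b, c}.
So []~<>p fails at the other 0 worlds.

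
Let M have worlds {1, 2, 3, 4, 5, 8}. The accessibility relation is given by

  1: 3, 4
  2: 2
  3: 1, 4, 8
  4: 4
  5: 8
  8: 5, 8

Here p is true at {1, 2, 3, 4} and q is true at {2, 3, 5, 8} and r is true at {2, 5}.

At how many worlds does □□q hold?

1: successors {3, 4}; □q there: 3:F, 4:F. ✗
2: successors {2}; □q there: 2:T. ✓
3: successors {1, 4, 8}; □q there: 1:F, 4:F, 8:T. ✗
4: successors {4}; □q there: 4:F. ✗
5: successors {8}; □q there: 8:T. ✓
8: successors {5, 8}; □q there: 5:T, 8:T. ✓
Satisfying worlds: {2, 5, 8}.

3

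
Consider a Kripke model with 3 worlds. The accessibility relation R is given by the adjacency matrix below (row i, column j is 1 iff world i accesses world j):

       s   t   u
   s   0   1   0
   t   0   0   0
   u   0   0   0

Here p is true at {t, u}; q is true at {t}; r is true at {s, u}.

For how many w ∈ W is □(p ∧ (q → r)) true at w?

s: successors {t}; p ∧ (q → r) there: t:F. ✗
t: no successors, so □(p ∧ (q → r)) holds vacuously. ✓
u: no successors, so □(p ∧ (q → r)) holds vacuously. ✓
Satisfying worlds: {t, u}.

2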